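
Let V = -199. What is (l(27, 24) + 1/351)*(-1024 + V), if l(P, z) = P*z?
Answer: -278170127/351 ≈ -7.9251e+5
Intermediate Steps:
(l(27, 24) + 1/351)*(-1024 + V) = (27*24 + 1/351)*(-1024 - 199) = (648 + 1/351)*(-1223) = (227449/351)*(-1223) = -278170127/351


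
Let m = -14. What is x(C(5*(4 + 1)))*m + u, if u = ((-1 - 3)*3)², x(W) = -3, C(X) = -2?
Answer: 186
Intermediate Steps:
u = 144 (u = (-4*3)² = (-12)² = 144)
x(C(5*(4 + 1)))*m + u = -3*(-14) + 144 = 42 + 144 = 186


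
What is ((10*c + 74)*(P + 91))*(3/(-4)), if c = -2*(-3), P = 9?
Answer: -10050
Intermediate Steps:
c = 6
((10*c + 74)*(P + 91))*(3/(-4)) = ((10*6 + 74)*(9 + 91))*(3/(-4)) = ((60 + 74)*100)*(3*(-¼)) = (134*100)*(-¾) = 13400*(-¾) = -10050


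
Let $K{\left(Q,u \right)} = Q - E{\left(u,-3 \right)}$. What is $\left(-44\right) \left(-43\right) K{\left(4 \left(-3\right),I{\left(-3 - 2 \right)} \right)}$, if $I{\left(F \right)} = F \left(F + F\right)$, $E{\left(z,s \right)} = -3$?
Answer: $-17028$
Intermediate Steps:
$I{\left(F \right)} = 2 F^{2}$ ($I{\left(F \right)} = F 2 F = 2 F^{2}$)
$K{\left(Q,u \right)} = 3 + Q$ ($K{\left(Q,u \right)} = Q - -3 = Q + 3 = 3 + Q$)
$\left(-44\right) \left(-43\right) K{\left(4 \left(-3\right),I{\left(-3 - 2 \right)} \right)} = \left(-44\right) \left(-43\right) \left(3 + 4 \left(-3\right)\right) = 1892 \left(3 - 12\right) = 1892 \left(-9\right) = -17028$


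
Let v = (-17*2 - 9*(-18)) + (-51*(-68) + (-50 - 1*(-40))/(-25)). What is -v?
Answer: -17982/5 ≈ -3596.4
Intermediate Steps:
v = 17982/5 (v = (-34 + 162) + (3468 + (-50 + 40)*(-1/25)) = 128 + (3468 - 10*(-1/25)) = 128 + (3468 + ⅖) = 128 + 17342/5 = 17982/5 ≈ 3596.4)
-v = -1*17982/5 = -17982/5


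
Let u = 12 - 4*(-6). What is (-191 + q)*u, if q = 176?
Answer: -540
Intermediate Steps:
u = 36 (u = 12 + 24 = 36)
(-191 + q)*u = (-191 + 176)*36 = -15*36 = -540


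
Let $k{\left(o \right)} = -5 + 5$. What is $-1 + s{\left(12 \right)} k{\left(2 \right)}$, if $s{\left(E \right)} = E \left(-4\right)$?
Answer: $-1$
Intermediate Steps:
$k{\left(o \right)} = 0$
$s{\left(E \right)} = - 4 E$
$-1 + s{\left(12 \right)} k{\left(2 \right)} = -1 + \left(-4\right) 12 \cdot 0 = -1 - 0 = -1 + 0 = -1$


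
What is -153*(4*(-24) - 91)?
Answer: 28611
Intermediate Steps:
-153*(4*(-24) - 91) = -153*(-96 - 91) = -153*(-187) = 28611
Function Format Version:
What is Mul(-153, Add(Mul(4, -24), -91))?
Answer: 28611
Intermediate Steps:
Mul(-153, Add(Mul(4, -24), -91)) = Mul(-153, Add(-96, -91)) = Mul(-153, -187) = 28611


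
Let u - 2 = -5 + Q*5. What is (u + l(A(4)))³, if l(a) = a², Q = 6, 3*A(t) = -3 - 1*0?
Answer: 21952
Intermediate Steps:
A(t) = -1 (A(t) = (-3 - 1*0)/3 = (-3 + 0)/3 = (⅓)*(-3) = -1)
u = 27 (u = 2 + (-5 + 6*5) = 2 + (-5 + 30) = 2 + 25 = 27)
(u + l(A(4)))³ = (27 + (-1)²)³ = (27 + 1)³ = 28³ = 21952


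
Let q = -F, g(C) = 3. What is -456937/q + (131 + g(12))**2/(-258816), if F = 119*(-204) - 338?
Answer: -14838071947/796312128 ≈ -18.633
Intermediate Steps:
F = -24614 (F = -24276 - 338 = -24614)
q = 24614 (q = -1*(-24614) = 24614)
-456937/q + (131 + g(12))**2/(-258816) = -456937/24614 + (131 + 3)**2/(-258816) = -456937*1/24614 + 134**2*(-1/258816) = -456937/24614 + 17956*(-1/258816) = -456937/24614 - 4489/64704 = -14838071947/796312128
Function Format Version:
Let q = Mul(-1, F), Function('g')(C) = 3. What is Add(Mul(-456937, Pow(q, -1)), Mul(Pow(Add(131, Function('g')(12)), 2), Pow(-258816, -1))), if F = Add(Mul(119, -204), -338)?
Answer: Rational(-14838071947, 796312128) ≈ -18.633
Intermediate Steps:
F = -24614 (F = Add(-24276, -338) = -24614)
q = 24614 (q = Mul(-1, -24614) = 24614)
Add(Mul(-456937, Pow(q, -1)), Mul(Pow(Add(131, Function('g')(12)), 2), Pow(-258816, -1))) = Add(Mul(-456937, Pow(24614, -1)), Mul(Pow(Add(131, 3), 2), Pow(-258816, -1))) = Add(Mul(-456937, Rational(1, 24614)), Mul(Pow(134, 2), Rational(-1, 258816))) = Add(Rational(-456937, 24614), Mul(17956, Rational(-1, 258816))) = Add(Rational(-456937, 24614), Rational(-4489, 64704)) = Rational(-14838071947, 796312128)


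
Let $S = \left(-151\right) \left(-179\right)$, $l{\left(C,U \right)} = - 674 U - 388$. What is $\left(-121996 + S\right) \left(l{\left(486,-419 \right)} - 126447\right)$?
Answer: $-14774111157$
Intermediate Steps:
$l{\left(C,U \right)} = -388 - 674 U$
$S = 27029$
$\left(-121996 + S\right) \left(l{\left(486,-419 \right)} - 126447\right) = \left(-121996 + 27029\right) \left(\left(-388 - -282406\right) - 126447\right) = - 94967 \left(\left(-388 + 282406\right) - 126447\right) = - 94967 \left(282018 - 126447\right) = \left(-94967\right) 155571 = -14774111157$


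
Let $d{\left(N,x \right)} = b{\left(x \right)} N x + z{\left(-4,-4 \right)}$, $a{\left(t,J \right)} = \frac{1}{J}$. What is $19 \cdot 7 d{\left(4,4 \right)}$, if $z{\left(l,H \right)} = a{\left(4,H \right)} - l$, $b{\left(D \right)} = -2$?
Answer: $- \frac{15029}{4} \approx -3757.3$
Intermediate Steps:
$z{\left(l,H \right)} = \frac{1}{H} - l$
$d{\left(N,x \right)} = \frac{15}{4} - 2 N x$ ($d{\left(N,x \right)} = - 2 N x + \left(\frac{1}{-4} - -4\right) = - 2 N x + \left(- \frac{1}{4} + 4\right) = - 2 N x + \frac{15}{4} = \frac{15}{4} - 2 N x$)
$19 \cdot 7 d{\left(4,4 \right)} = 19 \cdot 7 \left(\frac{15}{4} - 8 \cdot 4\right) = 133 \left(\frac{15}{4} - 32\right) = 133 \left(- \frac{113}{4}\right) = - \frac{15029}{4}$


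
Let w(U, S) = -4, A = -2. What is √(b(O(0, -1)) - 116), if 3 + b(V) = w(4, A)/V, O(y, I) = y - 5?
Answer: I*√2955/5 ≈ 10.872*I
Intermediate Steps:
O(y, I) = -5 + y
b(V) = -3 - 4/V
√(b(O(0, -1)) - 116) = √((-3 - 4/(-5 + 0)) - 116) = √((-3 - 4/(-5)) - 116) = √((-3 - 4*(-⅕)) - 116) = √((-3 + ⅘) - 116) = √(-11/5 - 116) = √(-591/5) = I*√2955/5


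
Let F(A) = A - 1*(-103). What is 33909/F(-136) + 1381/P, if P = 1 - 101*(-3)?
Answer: -3420921/3344 ≈ -1023.0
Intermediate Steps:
F(A) = 103 + A (F(A) = A + 103 = 103 + A)
P = 304 (P = 1 + 303 = 304)
33909/F(-136) + 1381/P = 33909/(103 - 136) + 1381/304 = 33909/(-33) + 1381*(1/304) = 33909*(-1/33) + 1381/304 = -11303/11 + 1381/304 = -3420921/3344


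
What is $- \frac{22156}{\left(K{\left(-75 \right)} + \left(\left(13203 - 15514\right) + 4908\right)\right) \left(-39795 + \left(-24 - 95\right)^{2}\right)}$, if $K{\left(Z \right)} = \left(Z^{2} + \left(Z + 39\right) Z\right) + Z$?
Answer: $\frac{11078}{139025999} \approx 7.9683 \cdot 10^{-5}$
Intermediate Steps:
$K{\left(Z \right)} = Z + Z^{2} + Z \left(39 + Z\right)$ ($K{\left(Z \right)} = \left(Z^{2} + \left(39 + Z\right) Z\right) + Z = \left(Z^{2} + Z \left(39 + Z\right)\right) + Z = Z + Z^{2} + Z \left(39 + Z\right)$)
$- \frac{22156}{\left(K{\left(-75 \right)} + \left(\left(13203 - 15514\right) + 4908\right)\right) \left(-39795 + \left(-24 - 95\right)^{2}\right)} = - \frac{22156}{\left(2 \left(-75\right) \left(20 - 75\right) + \left(\left(13203 - 15514\right) + 4908\right)\right) \left(-39795 + \left(-24 - 95\right)^{2}\right)} = - \frac{22156}{\left(2 \left(-75\right) \left(-55\right) + \left(-2311 + 4908\right)\right) \left(-39795 + \left(-119\right)^{2}\right)} = - \frac{22156}{\left(8250 + 2597\right) \left(-39795 + 14161\right)} = - \frac{22156}{10847 \left(-25634\right)} = - \frac{22156}{-278051998} = \left(-22156\right) \left(- \frac{1}{278051998}\right) = \frac{11078}{139025999}$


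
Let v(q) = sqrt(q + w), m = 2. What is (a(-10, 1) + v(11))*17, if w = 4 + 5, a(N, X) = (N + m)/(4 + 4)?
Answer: -17 + 34*sqrt(5) ≈ 59.026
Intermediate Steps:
a(N, X) = 1/4 + N/8 (a(N, X) = (N + 2)/(4 + 4) = (2 + N)/8 = (2 + N)*(1/8) = 1/4 + N/8)
w = 9
v(q) = sqrt(9 + q) (v(q) = sqrt(q + 9) = sqrt(9 + q))
(a(-10, 1) + v(11))*17 = ((1/4 + (1/8)*(-10)) + sqrt(9 + 11))*17 = ((1/4 - 5/4) + sqrt(20))*17 = (-1 + 2*sqrt(5))*17 = -17 + 34*sqrt(5)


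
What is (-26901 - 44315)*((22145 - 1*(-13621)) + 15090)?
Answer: -3621760896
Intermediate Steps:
(-26901 - 44315)*((22145 - 1*(-13621)) + 15090) = -71216*((22145 + 13621) + 15090) = -71216*(35766 + 15090) = -71216*50856 = -3621760896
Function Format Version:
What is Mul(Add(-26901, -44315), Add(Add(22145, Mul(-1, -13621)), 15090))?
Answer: -3621760896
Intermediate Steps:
Mul(Add(-26901, -44315), Add(Add(22145, Mul(-1, -13621)), 15090)) = Mul(-71216, Add(Add(22145, 13621), 15090)) = Mul(-71216, Add(35766, 15090)) = Mul(-71216, 50856) = -3621760896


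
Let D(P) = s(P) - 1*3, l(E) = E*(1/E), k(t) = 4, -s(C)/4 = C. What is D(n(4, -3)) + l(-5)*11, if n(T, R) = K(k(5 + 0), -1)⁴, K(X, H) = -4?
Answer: -1016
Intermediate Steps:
s(C) = -4*C
l(E) = 1 (l(E) = E/E = 1)
n(T, R) = 256 (n(T, R) = (-4)⁴ = 256)
D(P) = -3 - 4*P (D(P) = -4*P - 1*3 = -4*P - 3 = -3 - 4*P)
D(n(4, -3)) + l(-5)*11 = (-3 - 4*256) + 1*11 = (-3 - 1024) + 11 = -1027 + 11 = -1016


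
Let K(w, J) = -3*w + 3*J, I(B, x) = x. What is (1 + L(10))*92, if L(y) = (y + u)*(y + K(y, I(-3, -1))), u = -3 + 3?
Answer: -21068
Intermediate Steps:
u = 0
L(y) = y*(-3 - 2*y) (L(y) = (y + 0)*(y + (-3*y + 3*(-1))) = y*(y + (-3*y - 3)) = y*(y + (-3 - 3*y)) = y*(-3 - 2*y))
(1 + L(10))*92 = (1 + 10*(-3 - 2*10))*92 = (1 + 10*(-3 - 20))*92 = (1 + 10*(-23))*92 = (1 - 230)*92 = -229*92 = -21068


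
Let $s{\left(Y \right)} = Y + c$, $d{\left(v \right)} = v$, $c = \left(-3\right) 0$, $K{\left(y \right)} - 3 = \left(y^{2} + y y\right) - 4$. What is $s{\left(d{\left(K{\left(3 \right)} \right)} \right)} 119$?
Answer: $2023$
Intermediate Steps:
$K{\left(y \right)} = -1 + 2 y^{2}$ ($K{\left(y \right)} = 3 - \left(4 - y^{2} - y y\right) = 3 + \left(\left(y^{2} + y^{2}\right) - 4\right) = 3 + \left(2 y^{2} - 4\right) = 3 + \left(-4 + 2 y^{2}\right) = -1 + 2 y^{2}$)
$c = 0$
$s{\left(Y \right)} = Y$ ($s{\left(Y \right)} = Y + 0 = Y$)
$s{\left(d{\left(K{\left(3 \right)} \right)} \right)} 119 = \left(-1 + 2 \cdot 3^{2}\right) 119 = \left(-1 + 2 \cdot 9\right) 119 = \left(-1 + 18\right) 119 = 17 \cdot 119 = 2023$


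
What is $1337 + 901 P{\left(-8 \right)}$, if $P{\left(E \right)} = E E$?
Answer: $59001$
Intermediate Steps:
$P{\left(E \right)} = E^{2}$
$1337 + 901 P{\left(-8 \right)} = 1337 + 901 \left(-8\right)^{2} = 1337 + 901 \cdot 64 = 1337 + 57664 = 59001$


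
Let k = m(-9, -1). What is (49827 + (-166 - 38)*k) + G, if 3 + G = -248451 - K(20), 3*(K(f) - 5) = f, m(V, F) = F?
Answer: -595304/3 ≈ -1.9843e+5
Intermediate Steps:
k = -1
K(f) = 5 + f/3
G = -745397/3 (G = -3 + (-248451 - (5 + (⅓)*20)) = -3 + (-248451 - (5 + 20/3)) = -3 + (-248451 - 1*35/3) = -3 + (-248451 - 35/3) = -3 - 745388/3 = -745397/3 ≈ -2.4847e+5)
(49827 + (-166 - 38)*k) + G = (49827 + (-166 - 38)*(-1)) - 745397/3 = (49827 - 204*(-1)) - 745397/3 = (49827 + 204) - 745397/3 = 50031 - 745397/3 = -595304/3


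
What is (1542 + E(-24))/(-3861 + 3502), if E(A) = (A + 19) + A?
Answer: -1513/359 ≈ -4.2145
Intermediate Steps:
E(A) = 19 + 2*A (E(A) = (19 + A) + A = 19 + 2*A)
(1542 + E(-24))/(-3861 + 3502) = (1542 + (19 + 2*(-24)))/(-3861 + 3502) = (1542 + (19 - 48))/(-359) = (1542 - 29)*(-1/359) = 1513*(-1/359) = -1513/359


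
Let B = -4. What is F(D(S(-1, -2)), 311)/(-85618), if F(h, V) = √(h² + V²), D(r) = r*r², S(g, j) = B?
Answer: -√100817/85618 ≈ -0.0037085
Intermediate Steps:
S(g, j) = -4
D(r) = r³
F(h, V) = √(V² + h²)
F(D(S(-1, -2)), 311)/(-85618) = √(311² + ((-4)³)²)/(-85618) = √(96721 + (-64)²)*(-1/85618) = √(96721 + 4096)*(-1/85618) = √100817*(-1/85618) = -√100817/85618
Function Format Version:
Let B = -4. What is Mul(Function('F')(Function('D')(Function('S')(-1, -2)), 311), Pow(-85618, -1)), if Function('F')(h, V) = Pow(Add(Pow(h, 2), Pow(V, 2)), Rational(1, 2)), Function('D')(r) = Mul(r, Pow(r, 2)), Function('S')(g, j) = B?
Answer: Mul(Rational(-1, 85618), Pow(100817, Rational(1, 2))) ≈ -0.0037085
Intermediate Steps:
Function('S')(g, j) = -4
Function('D')(r) = Pow(r, 3)
Function('F')(h, V) = Pow(Add(Pow(V, 2), Pow(h, 2)), Rational(1, 2))
Mul(Function('F')(Function('D')(Function('S')(-1, -2)), 311), Pow(-85618, -1)) = Mul(Pow(Add(Pow(311, 2), Pow(Pow(-4, 3), 2)), Rational(1, 2)), Pow(-85618, -1)) = Mul(Pow(Add(96721, Pow(-64, 2)), Rational(1, 2)), Rational(-1, 85618)) = Mul(Pow(Add(96721, 4096), Rational(1, 2)), Rational(-1, 85618)) = Mul(Pow(100817, Rational(1, 2)), Rational(-1, 85618)) = Mul(Rational(-1, 85618), Pow(100817, Rational(1, 2)))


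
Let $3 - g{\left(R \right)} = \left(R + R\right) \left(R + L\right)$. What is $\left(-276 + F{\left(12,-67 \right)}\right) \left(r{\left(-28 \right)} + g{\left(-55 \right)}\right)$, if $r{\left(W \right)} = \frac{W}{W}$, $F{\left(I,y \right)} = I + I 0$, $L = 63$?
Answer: $-233376$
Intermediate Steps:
$F{\left(I,y \right)} = I$ ($F{\left(I,y \right)} = I + 0 = I$)
$r{\left(W \right)} = 1$
$g{\left(R \right)} = 3 - 2 R \left(63 + R\right)$ ($g{\left(R \right)} = 3 - \left(R + R\right) \left(R + 63\right) = 3 - 2 R \left(63 + R\right)$)
$\left(-276 + F{\left(12,-67 \right)}\right) \left(r{\left(-28 \right)} + g{\left(-55 \right)}\right) = \left(-276 + 12\right) \left(1 - \left(-6933 + 6050\right)\right) = - 264 \left(1 + \left(3 + 6930 - 6050\right)\right) = - 264 \left(1 + 883\right) = \left(-264\right) 884 = -233376$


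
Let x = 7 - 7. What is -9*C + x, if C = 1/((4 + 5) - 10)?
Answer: 9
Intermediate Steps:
C = -1 (C = 1/(9 - 10) = 1/(-1) = -1)
x = 0
-9*C + x = -9*(-1) + 0 = 9 + 0 = 9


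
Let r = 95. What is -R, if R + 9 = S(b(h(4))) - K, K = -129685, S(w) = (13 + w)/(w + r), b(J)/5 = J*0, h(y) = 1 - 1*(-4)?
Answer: -12319233/95 ≈ -1.2968e+5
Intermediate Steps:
h(y) = 5 (h(y) = 1 + 4 = 5)
b(J) = 0 (b(J) = 5*(J*0) = 5*0 = 0)
S(w) = (13 + w)/(95 + w) (S(w) = (13 + w)/(w + 95) = (13 + w)/(95 + w))
R = 12319233/95 (R = -9 + ((13 + 0)/(95 + 0) - 1*(-129685)) = -9 + (13/95 + 129685) = -9 + 12320088/95 = 12319233/95 ≈ 1.2968e+5)
-R = -1*12319233/95 = -12319233/95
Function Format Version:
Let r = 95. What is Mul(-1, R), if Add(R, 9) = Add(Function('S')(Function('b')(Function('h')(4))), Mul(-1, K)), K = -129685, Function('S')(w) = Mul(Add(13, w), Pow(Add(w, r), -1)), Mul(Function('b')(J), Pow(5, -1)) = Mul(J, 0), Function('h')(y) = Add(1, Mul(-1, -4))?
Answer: Rational(-12319233, 95) ≈ -1.2968e+5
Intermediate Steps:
Function('h')(y) = 5 (Function('h')(y) = Add(1, 4) = 5)
Function('b')(J) = 0 (Function('b')(J) = Mul(5, Mul(J, 0)) = Mul(5, 0) = 0)
Function('S')(w) = Mul(Pow(Add(95, w), -1), Add(13, w)) (Function('S')(w) = Mul(Add(13, w), Pow(Add(w, 95), -1)) = Mul(Add(13, w), Pow(Add(95, w), -1)) = Mul(Pow(Add(95, w), -1), Add(13, w)))
R = Rational(12319233, 95) (R = Add(-9, Add(Mul(Pow(Add(95, 0), -1), Add(13, 0)), Mul(-1, -129685))) = Add(-9, Add(Mul(Pow(95, -1), 13), 129685)) = Add(-9, Add(Mul(Rational(1, 95), 13), 129685)) = Add(-9, Add(Rational(13, 95), 129685)) = Add(-9, Rational(12320088, 95)) = Rational(12319233, 95) ≈ 1.2968e+5)
Mul(-1, R) = Mul(-1, Rational(12319233, 95)) = Rational(-12319233, 95)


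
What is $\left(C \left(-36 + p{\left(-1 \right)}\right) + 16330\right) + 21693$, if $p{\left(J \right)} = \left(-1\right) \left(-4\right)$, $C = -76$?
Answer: $40455$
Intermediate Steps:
$p{\left(J \right)} = 4$
$\left(C \left(-36 + p{\left(-1 \right)}\right) + 16330\right) + 21693 = \left(- 76 \left(-36 + 4\right) + 16330\right) + 21693 = \left(\left(-76\right) \left(-32\right) + 16330\right) + 21693 = \left(2432 + 16330\right) + 21693 = 18762 + 21693 = 40455$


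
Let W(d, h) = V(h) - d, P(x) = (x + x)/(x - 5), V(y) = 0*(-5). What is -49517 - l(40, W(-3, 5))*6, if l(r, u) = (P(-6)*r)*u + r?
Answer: -555967/11 ≈ -50542.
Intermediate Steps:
V(y) = 0
P(x) = 2*x/(-5 + x) (P(x) = (2*x)/(-5 + x) = 2*x/(-5 + x))
W(d, h) = -d (W(d, h) = 0 - d = -d)
l(r, u) = r + 12*r*u/11 (l(r, u) = ((2*(-6)/(-5 - 6))*r)*u + r = ((2*(-6)/(-11))*r)*u + r = ((2*(-6)*(-1/11))*r)*u + r = (12*r/11)*u + r = 12*r*u/11 + r = r + 12*r*u/11)
-49517 - l(40, W(-3, 5))*6 = -49517 - (1/11)*40*(11 + 12*(-1*(-3)))*6 = -49517 - (1/11)*40*(11 + 12*3)*6 = -49517 - (1/11)*40*(11 + 36)*6 = -49517 - (1/11)*40*47*6 = -49517 - 1880*6/11 = -49517 - 1*11280/11 = -49517 - 11280/11 = -555967/11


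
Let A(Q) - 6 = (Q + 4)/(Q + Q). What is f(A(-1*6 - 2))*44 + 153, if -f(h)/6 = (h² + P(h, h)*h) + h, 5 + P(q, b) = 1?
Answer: -10419/2 ≈ -5209.5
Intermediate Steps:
P(q, b) = -4 (P(q, b) = -5 + 1 = -4)
A(Q) = 6 + (4 + Q)/(2*Q) (A(Q) = 6 + (Q + 4)/(Q + Q) = 6 + (4 + Q)/((2*Q)) = 6 + (4 + Q)*(1/(2*Q)) = 6 + (4 + Q)/(2*Q))
f(h) = -6*h² + 18*h (f(h) = -6*((h² - 4*h) + h) = -6*(h² - 3*h) = -6*h² + 18*h)
f(A(-1*6 - 2))*44 + 153 = (6*(13/2 + 2/(-1*6 - 2))*(3 - (13/2 + 2/(-1*6 - 2))))*44 + 153 = (6*(13/2 + 2/(-6 - 2))*(3 - (13/2 + 2/(-6 - 2))))*44 + 153 = (6*(13/2 + 2/(-8))*(3 - (13/2 + 2/(-8))))*44 + 153 = (6*(13/2 + 2*(-⅛))*(3 - (13/2 + 2*(-⅛))))*44 + 153 = (6*(13/2 - ¼)*(3 - (13/2 - ¼)))*44 + 153 = (6*(25/4)*(3 - 1*25/4))*44 + 153 = (6*(25/4)*(3 - 25/4))*44 + 153 = (6*(25/4)*(-13/4))*44 + 153 = -975/8*44 + 153 = -10725/2 + 153 = -10419/2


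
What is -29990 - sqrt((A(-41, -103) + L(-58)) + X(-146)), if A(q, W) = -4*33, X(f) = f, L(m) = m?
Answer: -29990 - 4*I*sqrt(21) ≈ -29990.0 - 18.33*I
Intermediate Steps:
A(q, W) = -132
-29990 - sqrt((A(-41, -103) + L(-58)) + X(-146)) = -29990 - sqrt((-132 - 58) - 146) = -29990 - sqrt(-190 - 146) = -29990 - sqrt(-336) = -29990 - 4*I*sqrt(21)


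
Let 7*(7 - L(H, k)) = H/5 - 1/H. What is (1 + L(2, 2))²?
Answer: 314721/4900 ≈ 64.229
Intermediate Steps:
L(H, k) = 7 - H/35 + 1/(7*H) (L(H, k) = 7 - (H/5 - 1/H)/7 = 7 - (-1/H + H/5)/7 = 7 + (-H/35 + 1/(7*H)) = 7 - H/35 + 1/(7*H))
(1 + L(2, 2))² = (1 + (1/35)*(5 - 1*2*(-245 + 2))/2)² = (1 + (1/35)*(½)*(5 - 1*2*(-243)))² = (1 + (1/35)*(½)*(5 + 486))² = (1 + (1/35)*(½)*491)² = (1 + 491/70)² = (561/70)² = 314721/4900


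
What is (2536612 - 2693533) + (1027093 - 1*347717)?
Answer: 522455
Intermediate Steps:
(2536612 - 2693533) + (1027093 - 1*347717) = -156921 + (1027093 - 347717) = -156921 + 679376 = 522455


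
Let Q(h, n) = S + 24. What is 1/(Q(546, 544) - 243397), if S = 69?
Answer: -1/243304 ≈ -4.1101e-6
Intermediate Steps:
Q(h, n) = 93 (Q(h, n) = 69 + 24 = 93)
1/(Q(546, 544) - 243397) = 1/(93 - 243397) = 1/(-243304) = -1/243304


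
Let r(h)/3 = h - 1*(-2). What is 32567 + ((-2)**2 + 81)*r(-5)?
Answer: 31802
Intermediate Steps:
r(h) = 6 + 3*h (r(h) = 3*(h - 1*(-2)) = 3*(h + 2) = 3*(2 + h) = 6 + 3*h)
32567 + ((-2)**2 + 81)*r(-5) = 32567 + ((-2)**2 + 81)*(6 + 3*(-5)) = 32567 + (4 + 81)*(6 - 15) = 32567 + 85*(-9) = 32567 - 765 = 31802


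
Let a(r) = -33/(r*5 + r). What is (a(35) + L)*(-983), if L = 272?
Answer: -18705507/70 ≈ -2.6722e+5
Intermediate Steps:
a(r) = -11/(2*r) (a(r) = -33/(5*r + r) = -33*1/(6*r) = -11/(2*r))
(a(35) + L)*(-983) = (-11/2/35 + 272)*(-983) = (-11/2*1/35 + 272)*(-983) = (-11/70 + 272)*(-983) = (19029/70)*(-983) = -18705507/70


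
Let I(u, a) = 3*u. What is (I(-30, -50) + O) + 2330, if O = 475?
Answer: 2715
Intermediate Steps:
(I(-30, -50) + O) + 2330 = (3*(-30) + 475) + 2330 = (-90 + 475) + 2330 = 385 + 2330 = 2715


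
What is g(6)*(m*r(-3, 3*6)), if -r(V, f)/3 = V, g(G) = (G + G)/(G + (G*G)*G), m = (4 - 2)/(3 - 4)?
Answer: -36/37 ≈ -0.97297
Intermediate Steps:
m = -2 (m = 2/(-1) = 2*(-1) = -2)
g(G) = 2*G/(G + G³) (g(G) = (2*G)/(G + G²*G) = (2*G)/(G + G³) = 2*G/(G + G³))
r(V, f) = -3*V
g(6)*(m*r(-3, 3*6)) = (2/(1 + 6²))*(-(-6)*(-3)) = (2/(1 + 36))*(-2*9) = (2/37)*(-18) = -36/37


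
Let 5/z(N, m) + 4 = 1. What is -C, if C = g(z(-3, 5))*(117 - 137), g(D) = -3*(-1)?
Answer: 60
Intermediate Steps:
z(N, m) = -5/3 (z(N, m) = 5/(-4 + 1) = 5/(-3) = 5*(-1/3) = -5/3)
g(D) = 3
C = -60 (C = 3*(117 - 137) = 3*(-20) = -60)
-C = -1*(-60) = 60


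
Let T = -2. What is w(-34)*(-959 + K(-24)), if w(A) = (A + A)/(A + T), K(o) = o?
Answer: -16711/9 ≈ -1856.8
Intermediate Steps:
w(A) = 2*A/(-2 + A) (w(A) = (A + A)/(A - 2) = (2*A)/(-2 + A) = 2*A/(-2 + A))
w(-34)*(-959 + K(-24)) = (2*(-34)/(-2 - 34))*(-959 - 24) = (2*(-34)/(-36))*(-983) = (2*(-34)*(-1/36))*(-983) = (17/9)*(-983) = -16711/9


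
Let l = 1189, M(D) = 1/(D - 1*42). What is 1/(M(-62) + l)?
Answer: 104/123655 ≈ 0.00084105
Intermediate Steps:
M(D) = 1/(-42 + D) (M(D) = 1/(D - 42) = 1/(-42 + D))
1/(M(-62) + l) = 1/(1/(-42 - 62) + 1189) = 1/(1/(-104) + 1189) = 1/(-1/104 + 1189) = 1/(123655/104) = 104/123655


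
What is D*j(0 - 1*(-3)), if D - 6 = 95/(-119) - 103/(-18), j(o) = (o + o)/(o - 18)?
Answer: -23399/5355 ≈ -4.3696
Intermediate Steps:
j(o) = 2*o/(-18 + o) (j(o) = (2*o)/(-18 + o) = 2*o/(-18 + o))
D = 23399/2142 (D = 6 + (95/(-119) - 103/(-18)) = 6 + (95*(-1/119) - 103*(-1/18)) = 6 + (-95/119 + 103/18) = 6 + 10547/2142 = 23399/2142 ≈ 10.924)
D*j(0 - 1*(-3)) = 23399*(2*(0 - 1*(-3))/(-18 + (0 - 1*(-3))))/2142 = 23399*(2*(0 + 3)/(-18 + (0 + 3)))/2142 = 23399*(2*3/(-18 + 3))/2142 = 23399*(2*3/(-15))/2142 = 23399*(2*3*(-1/15))/2142 = (23399/2142)*(-⅖) = -23399/5355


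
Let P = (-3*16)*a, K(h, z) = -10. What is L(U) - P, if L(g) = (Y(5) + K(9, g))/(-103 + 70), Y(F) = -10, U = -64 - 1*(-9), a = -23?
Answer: -36412/33 ≈ -1103.4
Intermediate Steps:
U = -55 (U = -64 + 9 = -55)
L(g) = 20/33 (L(g) = (-10 - 10)/(-103 + 70) = -20/(-33) = -20*(-1/33) = 20/33)
P = 1104 (P = -3*16*(-23) = -48*(-23) = 1104)
L(U) - P = 20/33 - 1*1104 = 20/33 - 1104 = -36412/33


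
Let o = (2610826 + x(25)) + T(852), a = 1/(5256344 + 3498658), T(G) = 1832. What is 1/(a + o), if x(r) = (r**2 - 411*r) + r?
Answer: 8755002/22789559121067 ≈ 3.8417e-7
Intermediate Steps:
x(r) = r**2 - 410*r
a = 1/8755002 ≈ 1.1422e-7
o = 2603033 (o = (2610826 + 25*(-410 + 25)) + 1832 = (2610826 + 25*(-385)) + 1832 = (2610826 - 9625) + 1832 = 2601201 + 1832 = 2603033)
1/(a + o) = 1/(1/8755002 + 2603033) = 1/(22789559121067/8755002) = 8755002/22789559121067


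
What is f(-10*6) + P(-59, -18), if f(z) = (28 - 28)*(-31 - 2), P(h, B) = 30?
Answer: 30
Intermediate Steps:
f(z) = 0 (f(z) = 0*(-33) = 0)
f(-10*6) + P(-59, -18) = 0 + 30 = 30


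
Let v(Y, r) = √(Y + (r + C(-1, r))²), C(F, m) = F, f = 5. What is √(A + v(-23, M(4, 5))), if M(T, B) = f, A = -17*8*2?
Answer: √(-272 + I*√7) ≈ 0.08021 + 16.493*I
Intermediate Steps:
A = -272 (A = -136*2 = -272)
M(T, B) = 5
v(Y, r) = √(Y + (-1 + r)²) (v(Y, r) = √(Y + (r - 1)²) = √(Y + (-1 + r)²))
√(A + v(-23, M(4, 5))) = √(-272 + √(-23 + (-1 + 5)²)) = √(-272 + √(-23 + 4²)) = √(-272 + √(-23 + 16)) = √(-272 + √(-7)) = √(-272 + I*√7)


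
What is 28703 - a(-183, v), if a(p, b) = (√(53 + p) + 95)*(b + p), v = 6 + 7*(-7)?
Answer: 50173 + 226*I*√130 ≈ 50173.0 + 2576.8*I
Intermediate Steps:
v = -43 (v = 6 - 49 = -43)
a(p, b) = (95 + √(53 + p))*(b + p)
28703 - a(-183, v) = 28703 - (95*(-43) + 95*(-183) - 43*√(53 - 183) - 183*√(53 - 183)) = 28703 - (-4085 - 17385 - 43*I*√130 - 183*I*√130) = 28703 - (-21470 - 226*I*√130) = 28703 + (21470 + 226*I*√130) = 50173 + 226*I*√130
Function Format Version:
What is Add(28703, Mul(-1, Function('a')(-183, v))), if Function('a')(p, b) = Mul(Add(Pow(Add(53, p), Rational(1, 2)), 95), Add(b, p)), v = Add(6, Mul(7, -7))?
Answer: Add(50173, Mul(226, I, Pow(130, Rational(1, 2)))) ≈ Add(50173., Mul(2576.8, I))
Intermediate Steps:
v = -43 (v = Add(6, -49) = -43)
Function('a')(p, b) = Mul(Add(95, Pow(Add(53, p), Rational(1, 2))), Add(b, p))
Add(28703, Mul(-1, Function('a')(-183, v))) = Add(28703, Mul(-1, Add(Mul(95, -43), Mul(95, -183), Mul(-43, Pow(Add(53, -183), Rational(1, 2))), Mul(-183, Pow(Add(53, -183), Rational(1, 2)))))) = Add(28703, Mul(-1, Add(-4085, -17385, Mul(-43, Pow(-130, Rational(1, 2))), Mul(-183, Pow(-130, Rational(1, 2)))))) = Add(28703, Mul(-1, Add(-4085, -17385, Mul(-43, Mul(I, Pow(130, Rational(1, 2)))), Mul(-183, Mul(I, Pow(130, Rational(1, 2))))))) = Add(28703, Mul(-1, Add(-4085, -17385, Mul(-43, I, Pow(130, Rational(1, 2))), Mul(-183, I, Pow(130, Rational(1, 2)))))) = Add(28703, Mul(-1, Add(-21470, Mul(-226, I, Pow(130, Rational(1, 2)))))) = Add(28703, Add(21470, Mul(226, I, Pow(130, Rational(1, 2))))) = Add(50173, Mul(226, I, Pow(130, Rational(1, 2))))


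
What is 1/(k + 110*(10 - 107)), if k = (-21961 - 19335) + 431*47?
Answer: -1/31709 ≈ -3.1537e-5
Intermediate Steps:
k = -21039 (k = -41296 + 20257 = -21039)
1/(k + 110*(10 - 107)) = 1/(-21039 + 110*(10 - 107)) = 1/(-21039 + 110*(-97)) = 1/(-21039 - 10670) = 1/(-31709) = -1/31709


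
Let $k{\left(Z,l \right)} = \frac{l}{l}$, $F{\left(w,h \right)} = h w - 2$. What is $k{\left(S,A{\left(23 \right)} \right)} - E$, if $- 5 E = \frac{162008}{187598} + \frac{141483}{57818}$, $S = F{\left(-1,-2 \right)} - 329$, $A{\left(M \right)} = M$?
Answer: $\frac{45070806099}{27116352910} \approx 1.6621$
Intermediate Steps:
$F{\left(w,h \right)} = -2 + h w$
$S = -329$ ($S = \left(-2 - -2\right) - 329 = \left(-2 + 2\right) - 329 = 0 - 329 = -329$)
$k{\left(Z,l \right)} = 1$
$E = - \frac{17954453189}{27116352910}$ ($E = - \frac{\frac{162008}{187598} + \frac{141483}{57818}}{5} = - \frac{162008 \cdot \frac{1}{187598} + 141483 \cdot \frac{1}{57818}}{5} = - \frac{\frac{81004}{93799} + \frac{141483}{57818}}{5} = \left(- \frac{1}{5}\right) \frac{17954453189}{5423270582} = - \frac{17954453189}{27116352910} \approx -0.66213$)
$k{\left(S,A{\left(23 \right)} \right)} - E = 1 - - \frac{17954453189}{27116352910} = 1 + \frac{17954453189}{27116352910} = \frac{45070806099}{27116352910}$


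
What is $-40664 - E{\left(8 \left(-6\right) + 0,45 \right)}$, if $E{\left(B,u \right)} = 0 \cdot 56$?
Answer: $-40664$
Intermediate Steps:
$E{\left(B,u \right)} = 0$
$-40664 - E{\left(8 \left(-6\right) + 0,45 \right)} = -40664 - 0 = -40664 + 0 = -40664$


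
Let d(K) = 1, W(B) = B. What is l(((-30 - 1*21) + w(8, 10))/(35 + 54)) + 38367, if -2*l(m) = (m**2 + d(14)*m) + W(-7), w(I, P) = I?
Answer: 607867439/15842 ≈ 38371.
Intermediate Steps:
l(m) = 7/2 - m/2 - m**2/2 (l(m) = -((m**2 + 1*m) - 7)/2 = -((m**2 + m) - 7)/2 = -((m + m**2) - 7)/2 = -(-7 + m + m**2)/2 = 7/2 - m/2 - m**2/2)
l(((-30 - 1*21) + w(8, 10))/(35 + 54)) + 38367 = (7/2 - ((-30 - 1*21) + 8)/(2*(35 + 54)) - ((-30 - 1*21) + 8)**2/(35 + 54)**2/2) + 38367 = (7/2 - ((-30 - 21) + 8)/(2*89) - ((-30 - 21) + 8)**2/7921/2) + 38367 = (7/2 - (-51 + 8)/(2*89) - (-51 + 8)**2/7921/2) + 38367 = (7/2 - (-43)/(2*89) - (-43*1/89)**2/2) + 38367 = (7/2 - 1/2*(-43/89) - (-43/89)**2/2) + 38367 = (7/2 + 43/178 - 1/2*1849/7921) + 38367 = (7/2 + 43/178 - 1849/15842) + 38367 = 57425/15842 + 38367 = 607867439/15842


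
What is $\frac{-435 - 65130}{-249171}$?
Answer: $\frac{21855}{83057} \approx 0.26313$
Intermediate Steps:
$\frac{-435 - 65130}{-249171} = \left(-435 - 65130\right) \left(- \frac{1}{249171}\right) = \left(-65565\right) \left(- \frac{1}{249171}\right) = \frac{21855}{83057}$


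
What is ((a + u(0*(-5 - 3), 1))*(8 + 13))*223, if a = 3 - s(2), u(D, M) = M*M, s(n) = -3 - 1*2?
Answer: 42147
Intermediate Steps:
s(n) = -5 (s(n) = -3 - 2 = -5)
u(D, M) = M**2
a = 8 (a = 3 - 1*(-5) = 3 + 5 = 8)
((a + u(0*(-5 - 3), 1))*(8 + 13))*223 = ((8 + 1**2)*(8 + 13))*223 = ((8 + 1)*21)*223 = (9*21)*223 = 189*223 = 42147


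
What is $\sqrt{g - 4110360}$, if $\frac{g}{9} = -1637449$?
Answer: $i \sqrt{18847401} \approx 4341.4 i$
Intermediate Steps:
$g = -14737041$ ($g = 9 \left(-1637449\right) = -14737041$)
$\sqrt{g - 4110360} = \sqrt{-14737041 - 4110360} = \sqrt{-18847401} = i \sqrt{18847401}$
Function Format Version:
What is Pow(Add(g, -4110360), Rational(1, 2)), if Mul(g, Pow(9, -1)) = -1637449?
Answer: Mul(I, Pow(18847401, Rational(1, 2))) ≈ Mul(4341.4, I)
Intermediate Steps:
g = -14737041 (g = Mul(9, -1637449) = -14737041)
Pow(Add(g, -4110360), Rational(1, 2)) = Pow(Add(-14737041, -4110360), Rational(1, 2)) = Pow(-18847401, Rational(1, 2)) = Mul(I, Pow(18847401, Rational(1, 2)))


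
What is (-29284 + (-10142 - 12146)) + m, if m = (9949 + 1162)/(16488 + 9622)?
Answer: -1346533809/26110 ≈ -51572.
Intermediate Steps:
m = 11111/26110 ≈ 0.42555
(-29284 + (-10142 - 12146)) + m = (-29284 + (-10142 - 12146)) + 11111/26110 = (-29284 - 22288) + 11111/26110 = -51572 + 11111/26110 = -1346533809/26110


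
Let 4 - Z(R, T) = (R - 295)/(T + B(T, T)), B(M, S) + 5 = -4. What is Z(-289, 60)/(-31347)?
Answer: -788/1598697 ≈ -0.00049290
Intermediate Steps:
B(M, S) = -9 (B(M, S) = -5 - 4 = -9)
Z(R, T) = 4 - (-295 + R)/(-9 + T) (Z(R, T) = 4 - (R - 295)/(T - 9) = 4 - (-295 + R)/(-9 + T))
Z(-289, 60)/(-31347) = ((259 - 1*(-289) + 4*60)/(-9 + 60))/(-31347) = ((259 + 289 + 240)/51)*(-1/31347) = ((1/51)*788)*(-1/31347) = (788/51)*(-1/31347) = -788/1598697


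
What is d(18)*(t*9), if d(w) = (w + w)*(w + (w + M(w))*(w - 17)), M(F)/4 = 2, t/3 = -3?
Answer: -128304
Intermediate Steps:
t = -9 (t = 3*(-3) = -9)
M(F) = 8 (M(F) = 4*2 = 8)
d(w) = 2*w*(w + (-17 + w)*(8 + w)) (d(w) = (w + w)*(w + (w + 8)*(w - 17)) = (2*w)*(w + (8 + w)*(-17 + w)) = (2*w)*(w + (-17 + w)*(8 + w)) = 2*w*(w + (-17 + w)*(8 + w)))
d(18)*(t*9) = (2*18*(-136 + 18² - 8*18))*(-9*9) = (2*18*(-136 + 324 - 144))*(-81) = (2*18*44)*(-81) = 1584*(-81) = -128304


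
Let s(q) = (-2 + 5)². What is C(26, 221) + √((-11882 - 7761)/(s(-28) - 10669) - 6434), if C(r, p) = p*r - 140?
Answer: 5606 + 3*I*√120138405/410 ≈ 5606.0 + 80.201*I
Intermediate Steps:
C(r, p) = -140 + p*r
s(q) = 9 (s(q) = 3² = 9)
C(26, 221) + √((-11882 - 7761)/(s(-28) - 10669) - 6434) = (-140 + 221*26) + √((-11882 - 7761)/(9 - 10669) - 6434) = (-140 + 5746) + √(-19643/(-10660) - 6434) = 5606 + √(-19643*(-1/10660) - 6434) = 5606 + √(1511/820 - 6434) = 5606 + √(-5274369/820) = 5606 + 3*I*√120138405/410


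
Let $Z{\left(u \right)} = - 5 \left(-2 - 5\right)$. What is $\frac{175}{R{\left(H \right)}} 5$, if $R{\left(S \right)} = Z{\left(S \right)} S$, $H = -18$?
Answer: $- \frac{25}{18} \approx -1.3889$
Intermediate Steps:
$Z{\left(u \right)} = 35$ ($Z{\left(u \right)} = \left(-5\right) \left(-7\right) = 35$)
$R{\left(S \right)} = 35 S$
$\frac{175}{R{\left(H \right)}} 5 = \frac{175}{35 \left(-18\right)} 5 = \frac{175}{-630} \cdot 5 = 175 \left(- \frac{1}{630}\right) 5 = \left(- \frac{5}{18}\right) 5 = - \frac{25}{18}$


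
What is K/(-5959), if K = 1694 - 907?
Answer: -787/5959 ≈ -0.13207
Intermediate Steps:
K = 787
K/(-5959) = 787/(-5959) = 787*(-1/5959) = -787/5959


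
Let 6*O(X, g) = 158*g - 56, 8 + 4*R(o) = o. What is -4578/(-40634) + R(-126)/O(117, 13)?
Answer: 163235/13531122 ≈ 0.012064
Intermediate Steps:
R(o) = -2 + o/4
O(X, g) = -28/3 + 79*g/3 (O(X, g) = (158*g - 56)/6 = (-56 + 158*g)/6 = -28/3 + 79*g/3)
-4578/(-40634) + R(-126)/O(117, 13) = -4578/(-40634) + (-2 + (¼)*(-126))/(-28/3 + (79/3)*13) = -4578*(-1/40634) + (-2 - 63/2)/(-28/3 + 1027/3) = 2289/20317 - 67/2/333 = 2289/20317 - 67/2*1/333 = 2289/20317 - 67/666 = 163235/13531122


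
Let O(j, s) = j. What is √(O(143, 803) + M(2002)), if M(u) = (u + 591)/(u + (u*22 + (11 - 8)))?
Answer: 20*√758380981/46049 ≈ 11.961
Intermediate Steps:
M(u) = (591 + u)/(3 + 23*u) (M(u) = (591 + u)/(u + (22*u + 3)) = (591 + u)/(u + (3 + 22*u)) = (591 + u)/(3 + 23*u))
√(O(143, 803) + M(2002)) = √(143 + (591 + 2002)/(3 + 23*2002)) = √(143 + 2593/(3 + 46046)) = √(143 + 2593/46049) = √(6587600/46049) = 20*√758380981/46049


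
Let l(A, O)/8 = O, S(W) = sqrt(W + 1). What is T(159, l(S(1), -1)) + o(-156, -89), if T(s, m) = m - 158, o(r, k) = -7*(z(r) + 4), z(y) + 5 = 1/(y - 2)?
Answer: -25115/158 ≈ -158.96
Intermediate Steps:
S(W) = sqrt(1 + W)
z(y) = -5 + 1/(-2 + y) (z(y) = -5 + 1/(y - 2) = -5 + 1/(-2 + y))
l(A, O) = 8*O
o(r, k) = -28 - 7*(11 - 5*r)/(-2 + r) (o(r, k) = -7*((11 - 5*r)/(-2 + r) + 4) = -7*(4 + (11 - 5*r)/(-2 + r)) = -28 - 7*(11 - 5*r)/(-2 + r))
T(s, m) = -158 + m
T(159, l(S(1), -1)) + o(-156, -89) = (-158 + 8*(-1)) + 7*(-3 - 156)/(-2 - 156) = (-158 - 8) + 7*(-159)/(-158) = -166 + 7*(-1/158)*(-159) = -166 + 1113/158 = -25115/158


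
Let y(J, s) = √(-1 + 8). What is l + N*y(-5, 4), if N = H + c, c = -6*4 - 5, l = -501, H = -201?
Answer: -501 - 230*√7 ≈ -1109.5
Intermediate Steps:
y(J, s) = √7
c = -29 (c = -24 - 5 = -29)
N = -230 (N = -201 - 29 = -230)
l + N*y(-5, 4) = -501 - 230*√7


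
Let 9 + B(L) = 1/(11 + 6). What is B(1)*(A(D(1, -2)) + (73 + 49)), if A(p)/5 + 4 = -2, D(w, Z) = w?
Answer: -13984/17 ≈ -822.59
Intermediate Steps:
B(L) = -152/17 (B(L) = -9 + 1/(11 + 6) = -9 + 1/17 = -152/17)
A(p) = -30 (A(p) = -20 + 5*(-2) = -20 - 10 = -30)
B(1)*(A(D(1, -2)) + (73 + 49)) = -152*(-30 + (73 + 49))/17 = -152*(-30 + 122)/17 = -152/17*92 = -13984/17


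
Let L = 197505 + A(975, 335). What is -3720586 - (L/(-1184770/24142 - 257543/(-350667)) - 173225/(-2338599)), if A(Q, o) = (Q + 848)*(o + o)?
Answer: -43081794749674978574573/11671381168494438 ≈ -3.6912e+6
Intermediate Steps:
A(Q, o) = 2*o*(848 + Q) (A(Q, o) = (848 + Q)*(2*o) = 2*o*(848 + Q))
L = 1418915 (L = 197505 + 2*335*(848 + 975) = 197505 + 2*335*1823 = 197505 + 1221410 = 1418915)
-3720586 - (L/(-1184770/24142 - 257543/(-350667)) - 173225/(-2338599)) = -3720586 - (1418915/(-1184770/24142 - 257543/(-350667)) - 173225/(-2338599)) = -3720586 - (1418915/(-1184770*1/24142 - 257543*(-1/350667)) - 173225*(-1/2338599)) = -3720586 - (1418915/(-592385/12071 + 257543/350667) + 4225/57039) = -3720586 - (1418915/(-204621069242/4232901357) + 4225/57039) = -3720586 - (1418915*(-4232901357/204621069242) + 4225/57039) = -3720586 - (-6006127228967655/204621069242 + 4225/57039) = -3720586 - 1*(-342582626489068526095/11671381168494438) = -3720586 + 342582626489068526095/11671381168494438 = -43081794749674978574573/11671381168494438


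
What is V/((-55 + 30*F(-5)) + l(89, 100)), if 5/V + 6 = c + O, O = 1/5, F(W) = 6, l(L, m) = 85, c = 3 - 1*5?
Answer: -5/1638 ≈ -0.0030525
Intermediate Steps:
c = -2 (c = 3 - 5 = -2)
O = ⅕ (O = 1*(⅕) = ⅕ ≈ 0.20000)
V = -25/39 (V = 5/(-6 + (-2 + ⅕)) = 5/(-6 - 9/5) = 5/(-39/5) = 5*(-5/39) = -25/39 ≈ -0.64103)
V/((-55 + 30*F(-5)) + l(89, 100)) = -25/39/((-55 + 30*6) + 85) = -25/39/((-55 + 180) + 85) = -25/39/(125 + 85) = -25/39/210 = (1/210)*(-25/39) = -5/1638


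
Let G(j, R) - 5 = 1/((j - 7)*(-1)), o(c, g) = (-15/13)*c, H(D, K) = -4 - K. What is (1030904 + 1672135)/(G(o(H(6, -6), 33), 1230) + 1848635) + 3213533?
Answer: 718820911903168/223685453 ≈ 3.2135e+6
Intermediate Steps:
o(c, g) = -15*c/13 (o(c, g) = (-15*1/13)*c = -15*c/13)
G(j, R) = 5 + 1/(7 - j) (G(j, R) = 5 + 1/((j - 7)*(-1)) = 5 + 1/((-7 + j)*(-1)) = 5 + 1/(7 - j))
(1030904 + 1672135)/(G(o(H(6, -6), 33), 1230) + 1848635) + 3213533 = (1030904 + 1672135)/((-36 + 5*(-15*(-4 - 1*(-6))/13))/(-7 - 15*(-4 - 1*(-6))/13) + 1848635) + 3213533 = 2703039/((-36 + 5*(-15*(-4 + 6)/13))/(-7 - 15*(-4 + 6)/13) + 1848635) + 3213533 = 2703039/((-36 + 5*(-15/13*2))/(-7 - 15/13*2) + 1848635) + 3213533 = 2703039/((-36 + 5*(-30/13))/(-7 - 30/13) + 1848635) + 3213533 = 2703039/((-36 - 150/13)/(-121/13) + 1848635) + 3213533 = 2703039/(-13/121*(-618/13) + 1848635) + 3213533 = 2703039/(618/121 + 1848635) + 3213533 = 2703039/(223685453/121) + 3213533 = 2703039*(121/223685453) + 3213533 = 327067719/223685453 + 3213533 = 718820911903168/223685453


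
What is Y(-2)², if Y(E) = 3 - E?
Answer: 25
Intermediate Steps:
Y(-2)² = (3 - 1*(-2))² = (3 + 2)² = 5² = 25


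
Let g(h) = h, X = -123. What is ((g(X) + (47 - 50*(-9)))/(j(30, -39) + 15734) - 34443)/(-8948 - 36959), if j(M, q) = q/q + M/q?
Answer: 640467143/853640665 ≈ 0.75028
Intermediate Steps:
j(M, q) = 1 + M/q
((g(X) + (47 - 50*(-9)))/(j(30, -39) + 15734) - 34443)/(-8948 - 36959) = ((-123 + (47 - 50*(-9)))/((30 - 39)/(-39) + 15734) - 34443)/(-8948 - 36959) = ((-123 + (47 + 450))/(-1/39*(-9) + 15734) - 34443)/(-45907) = ((-123 + 497)/(3/13 + 15734) - 34443)*(-1/45907) = (374/(204545/13) - 34443)*(-1/45907) = (374*(13/204545) - 34443)*(-1/45907) = (442/18595 - 34443)*(-1/45907) = -640467143/18595*(-1/45907) = 640467143/853640665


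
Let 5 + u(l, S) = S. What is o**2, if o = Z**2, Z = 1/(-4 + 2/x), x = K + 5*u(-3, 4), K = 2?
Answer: 81/38416 ≈ 0.0021085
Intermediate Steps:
u(l, S) = -5 + S
x = -3 (x = 2 + 5*(-5 + 4) = 2 + 5*(-1) = 2 - 5 = -3)
Z = -3/14 (Z = 1/(-4 + 2/(-3)) = 1/(-4 - 1/3*2) = 1/(-4 - 2/3) = 1/(-14/3) = -3/14 ≈ -0.21429)
o = 9/196 (o = (-3/14)**2 = 9/196 ≈ 0.045918)
o**2 = (9/196)**2 = 81/38416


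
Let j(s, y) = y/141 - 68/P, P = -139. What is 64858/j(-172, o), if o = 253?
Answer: 1271151942/44755 ≈ 28402.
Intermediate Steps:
j(s, y) = 68/139 + y/141 (j(s, y) = y/141 - 68/(-139) = y*(1/141) - 68*(-1/139) = y/141 + 68/139 = 68/139 + y/141)
64858/j(-172, o) = 64858/(68/139 + (1/141)*253) = 64858/(68/139 + 253/141) = 64858/(44755/19599) = 64858*(19599/44755) = 1271151942/44755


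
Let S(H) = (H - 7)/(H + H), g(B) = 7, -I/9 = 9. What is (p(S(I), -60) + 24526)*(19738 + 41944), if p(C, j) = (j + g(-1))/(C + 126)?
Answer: 7753032851087/5125 ≈ 1.5128e+9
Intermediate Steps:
I = -81 (I = -9*9 = -81)
S(H) = (-7 + H)/(2*H) (S(H) = (-7 + H)/((2*H)) = (-7 + H)*(1/(2*H)) = (-7 + H)/(2*H))
p(C, j) = (7 + j)/(126 + C) (p(C, j) = (j + 7)/(C + 126) = (7 + j)/(126 + C))
(p(S(I), -60) + 24526)*(19738 + 41944) = ((7 - 60)/(126 + (½)*(-7 - 81)/(-81)) + 24526)*(19738 + 41944) = (-53/(126 + (½)*(-1/81)*(-88)) + 24526)*61682 = (-53/(126 + 44/81) + 24526)*61682 = (-53/(10250/81) + 24526)*61682 = ((81/10250)*(-53) + 24526)*61682 = (-4293/10250 + 24526)*61682 = (251387207/10250)*61682 = 7753032851087/5125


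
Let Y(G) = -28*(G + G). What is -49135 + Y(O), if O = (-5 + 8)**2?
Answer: -49639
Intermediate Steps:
O = 9 (O = 3**2 = 9)
Y(G) = -56*G
-49135 + Y(O) = -49135 - 56*9 = -49135 - 504 = -49639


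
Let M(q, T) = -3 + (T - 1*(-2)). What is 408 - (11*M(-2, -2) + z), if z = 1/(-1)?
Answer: 442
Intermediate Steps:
M(q, T) = -1 + T (M(q, T) = -3 + (T + 2) = -3 + (2 + T) = -1 + T)
z = -1
408 - (11*M(-2, -2) + z) = 408 - (11*(-1 - 2) - 1) = 408 - (11*(-3) - 1) = 408 - (-33 - 1) = 408 - 1*(-34) = 408 + 34 = 442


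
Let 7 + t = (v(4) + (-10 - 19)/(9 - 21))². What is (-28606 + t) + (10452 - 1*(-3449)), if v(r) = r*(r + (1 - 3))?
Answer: -2102903/144 ≈ -14604.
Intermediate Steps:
v(r) = r*(-2 + r) (v(r) = r*(r - 2) = r*(-2 + r))
t = 14617/144 (t = -7 + (4*(-2 + 4) + (-10 - 19)/(9 - 21))² = -7 + (4*2 - 29/(-12))² = -7 + (8 - 29*(-1/12))² = -7 + (8 + 29/12)² = -7 + (125/12)² = -7 + 15625/144 = 14617/144 ≈ 101.51)
(-28606 + t) + (10452 - 1*(-3449)) = (-28606 + 14617/144) + (10452 - 1*(-3449)) = -4104647/144 + (10452 + 3449) = -4104647/144 + 13901 = -2102903/144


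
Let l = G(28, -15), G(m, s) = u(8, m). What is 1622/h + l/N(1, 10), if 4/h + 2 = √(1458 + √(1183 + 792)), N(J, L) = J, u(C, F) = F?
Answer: -783 + 811*√(1458 + 5*√79)/2 ≈ 14935.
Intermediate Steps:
G(m, s) = m
h = 4/(-2 + √(1458 + 5*√79)) (h = 4/(-2 + √(1458 + √(1183 + 792))) = 4/(-2 + √(1458 + √1975)) = 4/(-2 + √(1458 + 5*√79)) ≈ 0.10881)
l = 28
1622/h + l/N(1, 10) = 1622/((-4/(2 - √(1458 + 5*√79)))) + 28/1 = 1622*(-½ + √(1458 + 5*√79)/4) + 28*1 = (-811 + 811*√(1458 + 5*√79)/2) + 28 = -783 + 811*√(1458 + 5*√79)/2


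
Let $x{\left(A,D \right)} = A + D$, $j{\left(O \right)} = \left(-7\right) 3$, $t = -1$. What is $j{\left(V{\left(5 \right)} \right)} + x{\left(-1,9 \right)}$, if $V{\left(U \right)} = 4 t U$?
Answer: $-13$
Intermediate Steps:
$V{\left(U \right)} = - 4 U$ ($V{\left(U \right)} = 4 \left(-1\right) U = - 4 U$)
$j{\left(O \right)} = -21$
$j{\left(V{\left(5 \right)} \right)} + x{\left(-1,9 \right)} = -21 + \left(-1 + 9\right) = -21 + 8 = -13$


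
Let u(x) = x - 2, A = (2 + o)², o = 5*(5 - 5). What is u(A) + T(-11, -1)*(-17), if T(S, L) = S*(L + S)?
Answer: -2242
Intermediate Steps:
o = 0 (o = 5*0 = 0)
A = 4 (A = (2 + 0)² = 2² = 4)
u(x) = -2 + x
u(A) + T(-11, -1)*(-17) = (-2 + 4) - 11*(-1 - 11)*(-17) = 2 - 11*(-12)*(-17) = 2 + 132*(-17) = 2 - 2244 = -2242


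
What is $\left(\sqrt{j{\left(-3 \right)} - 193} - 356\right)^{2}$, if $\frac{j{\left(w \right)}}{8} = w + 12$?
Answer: $126615 - 7832 i \approx 1.2662 \cdot 10^{5} - 7832.0 i$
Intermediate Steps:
$j{\left(w \right)} = 96 + 8 w$ ($j{\left(w \right)} = 8 \left(w + 12\right) = 8 \left(12 + w\right) = 96 + 8 w$)
$\left(\sqrt{j{\left(-3 \right)} - 193} - 356\right)^{2} = \left(\sqrt{\left(96 + 8 \left(-3\right)\right) - 193} - 356\right)^{2} = \left(\sqrt{\left(96 - 24\right) - 193} - 356\right)^{2} = \left(\sqrt{72 - 193} - 356\right)^{2} = \left(\sqrt{-121} - 356\right)^{2} = \left(11 i - 356\right)^{2} = \left(-356 + 11 i\right)^{2}$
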